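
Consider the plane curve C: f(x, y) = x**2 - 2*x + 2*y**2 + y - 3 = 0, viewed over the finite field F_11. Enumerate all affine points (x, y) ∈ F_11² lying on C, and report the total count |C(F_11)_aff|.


Affine F_11-points: {(0, 1), (0, 4), (1, 8), (2, 1), (2, 4), (3, 0), (3, 5), (4, 7), (4, 9), (5, 2), (5, 3), (6, 6), (6, 10), (7, 6), (7, 10), (8, 2), (8, 3), (9, 7), (9, 9), (10, 0), (10, 5)}; count = 21.

For each of the 121 pairs (x, y) ∈ F_11², evaluate f(x, y) mod 11. Record the zeros.
  x = 0: [0↦8, 1↦0, 2↦7, 3↦7, 4↦0, 5↦8, 6↦9, 7↦3, 8↦1, 9↦3, 10↦9]  zeros at y ∈ {1, 4}
  x = 1: [0↦7, 1↦10, 2↦6, 3↦6, 4↦10, 5↦7, 6↦8, 7↦2, 8↦0, 9↦2, 10↦8]  zeros at y ∈ {8}
  x = 2: [0↦8, 1↦0, 2↦7, 3↦7, 4↦0, 5↦8, 6↦9, 7↦3, 8↦1, 9↦3, 10↦9]  zeros at y ∈ {1, 4}
  x = 3: [0↦0, 1↦3, 2↦10, 3↦10, 4↦3, 5↦0, 6↦1, 7↦6, 8↦4, 9↦6, 10↦1]  zeros at y ∈ {0, 5}
  x = 4: [0↦5, 1↦8, 2↦4, 3↦4, 4↦8, 5↦5, 6↦6, 7↦0, 8↦9, 9↦0, 10↦6]  zeros at y ∈ {7, 9}
  x = 5: [0↦1, 1↦4, 2↦0, 3↦0, 4↦4, 5↦1, 6↦2, 7↦7, 8↦5, 9↦7, 10↦2]  zeros at y ∈ {2, 3}
  x = 6: [0↦10, 1↦2, 2↦9, 3↦9, 4↦2, 5↦10, 6↦0, 7↦5, 8↦3, 9↦5, 10↦0]  zeros at y ∈ {6, 10}
  x = 7: [0↦10, 1↦2, 2↦9, 3↦9, 4↦2, 5↦10, 6↦0, 7↦5, 8↦3, 9↦5, 10↦0]  zeros at y ∈ {6, 10}
  x = 8: [0↦1, 1↦4, 2↦0, 3↦0, 4↦4, 5↦1, 6↦2, 7↦7, 8↦5, 9↦7, 10↦2]  zeros at y ∈ {2, 3}
  x = 9: [0↦5, 1↦8, 2↦4, 3↦4, 4↦8, 5↦5, 6↦6, 7↦0, 8↦9, 9↦0, 10↦6]  zeros at y ∈ {7, 9}
  x = 10: [0↦0, 1↦3, 2↦10, 3↦10, 4↦3, 5↦0, 6↦1, 7↦6, 8↦4, 9↦6, 10↦1]  zeros at y ∈ {0, 5}
Collecting zeros: affine points = {(0, 1), (0, 4), (1, 8), (2, 1), (2, 4), (3, 0), (3, 5), (4, 7), (4, 9), (5, 2), (5, 3), (6, 6), (6, 10), (7, 6), (7, 10), (8, 2), (8, 3), (9, 7), (9, 9), (10, 0), (10, 5)}.
Total count |C(F_11)_aff| = 21.


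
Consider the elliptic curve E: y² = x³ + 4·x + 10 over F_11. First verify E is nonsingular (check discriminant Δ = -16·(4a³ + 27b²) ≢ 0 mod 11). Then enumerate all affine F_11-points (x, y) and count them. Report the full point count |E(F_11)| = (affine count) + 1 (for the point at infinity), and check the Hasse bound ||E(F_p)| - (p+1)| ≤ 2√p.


Affine points = {(1, 2), (1, 9), (2, 2), (2, 9), (3, 4), (3, 7), (5, 1), (5, 10), (8, 2), (8, 9), (9, 4), (9, 7), (10, 4), (10, 7)}; affine count = 14; |E(F_11)| = 15.

Discriminant check: Δ ∝ 4a³ + 27b² = 4·4³ + 27·10² = 4·64 + 27·100 ≡ 8 (mod 11). Nonzero ⇒ E is nonsingular.
For each x ∈ F_11, compute rhs = x³ + 4·x + 10 mod 11, then count y ∈ F_11 with y² ≡ rhs.
  x = 0: rhs = 10, matching y values: none (0 points).
  x = 1: rhs = 4, matching y values: 2, 9 (2 points).
  x = 2: rhs = 4, matching y values: 2, 9 (2 points).
  x = 3: rhs = 5, matching y values: 4, 7 (2 points).
  x = 4: rhs = 2, matching y values: none (0 points).
  x = 5: rhs = 1, matching y values: 1, 10 (2 points).
  x = 6: rhs = 8, matching y values: none (0 points).
  x = 7: rhs = 7, matching y values: none (0 points).
  x = 8: rhs = 4, matching y values: 2, 9 (2 points).
  x = 9: rhs = 5, matching y values: 4, 7 (2 points).
  x = 10: rhs = 5, matching y values: 4, 7 (2 points).
Total affine count: 14.
Full point count |E(F_11)| = 14 + 1 = 15.
Hasse bound: |15 − (11+1)| = |3| = 3 ≤ 2√11 ≈ 6.6332 ✓.


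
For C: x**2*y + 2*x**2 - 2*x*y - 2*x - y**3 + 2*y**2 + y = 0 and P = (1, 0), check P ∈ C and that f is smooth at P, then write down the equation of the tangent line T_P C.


Tangent line at P: 2*x - 2 = 0.

Step 1: f(1, 0) = 0, so P lies on C.
Step 2: partial derivatives
  f_x(x, y) = 2*x*y + 4*x - 2*y - 2, f_y(x, y) = x**2 - 2*x - 3*y**2 + 4*y + 1.
  f_x(P) = 2, f_y(P) = 0 (gradient nonzero, so P is smooth).
Step 3: tangent line at P: 2·(x − 1) + 0·(y − 0) = 0.
Expanding: 2*x - 2 = 0.


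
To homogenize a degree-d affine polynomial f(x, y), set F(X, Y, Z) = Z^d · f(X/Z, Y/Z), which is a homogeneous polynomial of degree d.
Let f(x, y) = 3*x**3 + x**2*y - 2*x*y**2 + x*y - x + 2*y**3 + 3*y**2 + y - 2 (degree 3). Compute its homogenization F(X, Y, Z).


F(X, Y, Z) = 3*X**3 + X**2*Y - 2*X*Y**2 + X*Y*Z - X*Z**2 + 2*Y**3 + 3*Y**2*Z + Y*Z**2 - 2*Z**3

deg(f) = 3.
Substitute x = X/Z, y = Y/Z into f, then multiply by Z^3.
  monomial 3·x^3·y^0 ↦ 3·X^3·Y^0·Z^0.
  monomial 1·x^2·y^1 ↦ 1·X^2·Y^1·Z^0.
  monomial -2·x^1·y^2 ↦ -2·X^1·Y^2·Z^0.
  monomial 1·x^1·y^1 ↦ 1·X^1·Y^1·Z^1.
  monomial -1·x^1·y^0 ↦ -1·X^1·Y^0·Z^2.
  monomial 2·x^0·y^3 ↦ 2·X^0·Y^3·Z^0.
  monomial 3·x^0·y^2 ↦ 3·X^0·Y^2·Z^1.
  monomial 1·x^0·y^1 ↦ 1·X^0·Y^1·Z^2.
  monomial -2·x^0·y^0 ↦ -2·X^0·Y^0·Z^3.
Collecting: F(X, Y, Z) = 3*X**3 + X**2*Y - 2*X*Y**2 + X*Y*Z - X*Z**2 + 2*Y**3 + 3*Y**2*Z + Y*Z**2 - 2*Z**3.


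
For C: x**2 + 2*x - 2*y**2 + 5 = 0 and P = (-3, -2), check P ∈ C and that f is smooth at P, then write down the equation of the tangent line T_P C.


Tangent line at P: -4*x + 8*y + 4 = 0.

Step 1: f(-3, -2) = 0, so P lies on C.
Step 2: partial derivatives
  f_x(x, y) = 2*x + 2, f_y(x, y) = -4*y.
  f_x(P) = -4, f_y(P) = 8 (gradient nonzero, so P is smooth).
Step 3: tangent line at P: -4·(x − -3) + 8·(y − -2) = 0.
Expanding: -4*x + 8*y + 4 = 0.


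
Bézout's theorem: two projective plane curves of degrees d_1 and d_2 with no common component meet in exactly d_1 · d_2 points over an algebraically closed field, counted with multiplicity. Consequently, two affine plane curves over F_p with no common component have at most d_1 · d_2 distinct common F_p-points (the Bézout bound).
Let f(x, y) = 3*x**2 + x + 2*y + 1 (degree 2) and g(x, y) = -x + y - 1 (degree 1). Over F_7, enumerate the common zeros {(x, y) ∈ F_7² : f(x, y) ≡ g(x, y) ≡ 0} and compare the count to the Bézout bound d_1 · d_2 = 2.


Common zeros: {(2, 3), (4, 5)}; count = 2; Bézout bound = 2.

deg(f) = 2, deg(g) = 1, so Bézout bound = 2.
Scan x ∈ F_7. For each x, list the y ∈ F_7 with f(x, y) ≡ 0 and those with g(x, y) ≡ 0 (mod 7); the common zeros in that column are the intersection.
  x = 0: f ≡ 0 at y ∈ {3}; g ≡ 0 at y ∈ {1}; common: ∅.
  x = 1: f ≡ 0 at y ∈ {1}; g ≡ 0 at y ∈ {2}; common: ∅.
  x = 2: f ≡ 0 at y ∈ {3}; g ≡ 0 at y ∈ {3}; common: {3}.
  x = 3: f ≡ 0 at y ∈ {2}; g ≡ 0 at y ∈ {4}; common: ∅.
  x = 4: f ≡ 0 at y ∈ {5}; g ≡ 0 at y ∈ {5}; common: {5}.
  x = 5: f ≡ 0 at y ∈ {5}; g ≡ 0 at y ∈ {6}; common: ∅.
  x = 6: f ≡ 0 at y ∈ {2}; g ≡ 0 at y ∈ {0}; common: ∅.
Collecting: common zeros = {(2, 3), (4, 5)}, so the count is 2.
Comparison with the Bézout bound: 2 ≤ 2 = deg(f)·deg(g), as expected for curves with no common component (the bound is attained).


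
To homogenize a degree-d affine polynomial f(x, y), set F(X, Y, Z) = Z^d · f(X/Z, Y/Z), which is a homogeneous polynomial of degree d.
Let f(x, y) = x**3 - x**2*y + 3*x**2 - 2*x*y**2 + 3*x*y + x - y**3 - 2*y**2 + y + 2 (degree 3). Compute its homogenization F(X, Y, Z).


F(X, Y, Z) = X**3 - X**2*Y + 3*X**2*Z - 2*X*Y**2 + 3*X*Y*Z + X*Z**2 - Y**3 - 2*Y**2*Z + Y*Z**2 + 2*Z**3

deg(f) = 3.
Substitute x = X/Z, y = Y/Z into f, then multiply by Z^3.
  monomial 1·x^3·y^0 ↦ 1·X^3·Y^0·Z^0.
  monomial -1·x^2·y^1 ↦ -1·X^2·Y^1·Z^0.
  monomial 3·x^2·y^0 ↦ 3·X^2·Y^0·Z^1.
  monomial -2·x^1·y^2 ↦ -2·X^1·Y^2·Z^0.
  monomial 3·x^1·y^1 ↦ 3·X^1·Y^1·Z^1.
  monomial 1·x^1·y^0 ↦ 1·X^1·Y^0·Z^2.
  monomial -1·x^0·y^3 ↦ -1·X^0·Y^3·Z^0.
  monomial -2·x^0·y^2 ↦ -2·X^0·Y^2·Z^1.
  monomial 1·x^0·y^1 ↦ 1·X^0·Y^1·Z^2.
  monomial 2·x^0·y^0 ↦ 2·X^0·Y^0·Z^3.
Collecting: F(X, Y, Z) = X**3 - X**2*Y + 3*X**2*Z - 2*X*Y**2 + 3*X*Y*Z + X*Z**2 - Y**3 - 2*Y**2*Z + Y*Z**2 + 2*Z**3.


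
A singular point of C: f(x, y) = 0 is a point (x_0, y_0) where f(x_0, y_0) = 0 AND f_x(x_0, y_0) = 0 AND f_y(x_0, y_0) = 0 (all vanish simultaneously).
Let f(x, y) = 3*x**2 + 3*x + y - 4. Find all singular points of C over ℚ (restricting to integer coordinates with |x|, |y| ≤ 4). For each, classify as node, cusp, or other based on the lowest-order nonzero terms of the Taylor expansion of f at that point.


No singular points in the scanned grid; C is smooth there.

Compute partial derivatives:
  f_x = 6*x + 3.
  f_y = 1.
f_y = 1 is a nonzero constant, so f_y never vanishes: no point (x, y) can satisfy f = f_x = f_y = 0. In particular no (x, y) ∈ {−4, ..., 4}² is singular; the curve is smooth.


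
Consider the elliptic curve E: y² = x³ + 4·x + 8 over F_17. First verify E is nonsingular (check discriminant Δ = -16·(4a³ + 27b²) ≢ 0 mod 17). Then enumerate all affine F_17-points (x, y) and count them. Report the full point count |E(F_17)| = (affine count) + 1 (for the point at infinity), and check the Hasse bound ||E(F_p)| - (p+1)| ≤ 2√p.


Affine points = {(0, 5), (0, 12), (1, 8), (1, 9), (3, 8), (3, 9), (5, 0), (8, 5), (8, 12), (9, 5), (9, 12), (12, 4), (12, 13), (13, 8), (13, 9), (15, 3), (15, 14)}; affine count = 17; |E(F_17)| = 18.

Discriminant check: Δ ∝ 4a³ + 27b² = 4·4³ + 27·8² = 4·64 + 27·64 ≡ 12 (mod 17). Nonzero ⇒ E is nonsingular.
For each x ∈ F_17, compute rhs = x³ + 4·x + 8 mod 17, then count y ∈ F_17 with y² ≡ rhs.
  x = 0: rhs = 8, matching y values: 5, 12 (2 points).
  x = 1: rhs = 13, matching y values: 8, 9 (2 points).
  x = 2: rhs = 7, matching y values: none (0 points).
  x = 3: rhs = 13, matching y values: 8, 9 (2 points).
  x = 4: rhs = 3, matching y values: none (0 points).
  x = 5: rhs = 0, matching y values: 0 (1 points).
  x = 6: rhs = 10, matching y values: none (0 points).
  x = 7: rhs = 5, matching y values: none (0 points).
  x = 8: rhs = 8, matching y values: 5, 12 (2 points).
  x = 9: rhs = 8, matching y values: 5, 12 (2 points).
  x = 10: rhs = 11, matching y values: none (0 points).
  x = 11: rhs = 6, matching y values: none (0 points).
  x = 12: rhs = 16, matching y values: 4, 13 (2 points).
  x = 13: rhs = 13, matching y values: 8, 9 (2 points).
  x = 14: rhs = 3, matching y values: none (0 points).
  x = 15: rhs = 9, matching y values: 3, 14 (2 points).
  x = 16: rhs = 3, matching y values: none (0 points).
Total affine count: 17.
Full point count |E(F_17)| = 17 + 1 = 18.
Hasse bound: |18 − (17+1)| = |0| = 0 ≤ 2√17 ≈ 8.2462 ✓.


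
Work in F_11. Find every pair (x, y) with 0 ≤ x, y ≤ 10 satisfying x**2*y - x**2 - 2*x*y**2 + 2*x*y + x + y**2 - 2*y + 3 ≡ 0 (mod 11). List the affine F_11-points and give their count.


Affine F_11-points: {(0, 4), (0, 9), (2, 5), (2, 8), (4, 4), (4, 7), (5, 5), (5, 6), (6, 8), (8, 7), (9, 1), (9, 6)}; count = 12.

For each of the 121 pairs (x, y) ∈ F_11², evaluate f(x, y) mod 11. Record the zeros.
  x = 0: [0↦3, 1↦2, 2↦3, 3↦6, 4↦0, 5↦7, 6↦5, 7↦5, 8↦7, 9↦0, 10↦6]  zeros at y ∈ {4, 9}
  x = 1: [0↦3, 1↦3, 2↦1, 3↦8, 4↦2, 5↦5, 6↦6, 7↦5, 8↦2, 9↦8, 10↦1]  zeros at y ∈ ∅
  x = 2: [0↦1, 1↦4, 2↦1, 3↦3, 4↦10, 5↦0, 6↦6, 7↦6, 8↦0, 9↦10, 10↦3]  zeros at y ∈ {5, 8}
  x = 3: [0↦8, 1↦5, 2↦3, 3↦2, 4↦2, 5↦3, 6↦5, 7↦8, 8↦1, 9↦6, 10↦1]  zeros at y ∈ ∅
  x = 4: [0↦2, 1↦6, 2↦7, 3↦5, 4↦0, 5↦3, 6↦3, 7↦0, 8↦5, 9↦7, 10↦6]  zeros at y ∈ {4, 7}
  x = 5: [0↦5, 1↦7, 2↦2, 3↦1, 4↦4, 5↦0, 6↦0, 7↦4, 8↦1, 9↦2, 10↦7]  zeros at y ∈ {5, 6}
  x = 6: [0↦6, 1↦8, 2↦10, 3↦1, 4↦3, 5↦5, 6↦7, 7↦9, 8↦0, 9↦2, 10↦4]  zeros at y ∈ {8}
  x = 7: [0↦5, 1↦9, 2↦9, 3↦5, 4↦8, 5↦7, 6↦2, 7↦4, 8↦2, 9↦7, 10↦8]  zeros at y ∈ ∅
  x = 8: [0↦2, 1↦10, 2↦10, 3↦2, 4↦8, 5↦6, 6↦7, 7↦0, 8↦7, 9↦6, 10↦8]  zeros at y ∈ {7}
  x = 9: [0↦8, 1↦0, 2↦2, 3↦3, 4↦3, 5↦2, 6↦0, 7↦8, 8↦4, 9↦10, 10↦4]  zeros at y ∈ {1, 6}
  x = 10: [0↦1, 1↦1, 2↦7, 3↦8, 4↦4, 5↦6, 6↦3, 7↦6, 8↦4, 9↦8, 10↦7]  zeros at y ∈ ∅
Collecting zeros: affine points = {(0, 4), (0, 9), (2, 5), (2, 8), (4, 4), (4, 7), (5, 5), (5, 6), (6, 8), (8, 7), (9, 1), (9, 6)}.
Total count |C(F_11)_aff| = 12.


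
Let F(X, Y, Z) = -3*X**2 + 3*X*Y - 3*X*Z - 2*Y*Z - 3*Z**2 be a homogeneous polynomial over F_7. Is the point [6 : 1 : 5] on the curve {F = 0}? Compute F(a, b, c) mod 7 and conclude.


F(6,1,5) ≡ 1 (mod 7); P is NOT on the curve.

Evaluate F(6, 1, 5) term-by-term (mod 7).
  -3*X**2 ↦ -3·36·1·1 = -108
  3*X*Y ↦ 3·6·1·1 = 18
  -3*X*Z ↦ -3·6·1·5 = -90
  -2*Y*Z ↦ -2·1·1·5 = -10
  -3*Z**2 ↦ -3·1·1·25 = -75
Sum: F(6, 1, 5) = (-108) + (18) + (-90) + (-10) + (-75) = -265.
Reducing mod 7: -265 ≡ 1 (mod 7).
Since F(a, b, c) ≡ 1 ≠ 0 (mod 7), P does NOT lie on the curve.


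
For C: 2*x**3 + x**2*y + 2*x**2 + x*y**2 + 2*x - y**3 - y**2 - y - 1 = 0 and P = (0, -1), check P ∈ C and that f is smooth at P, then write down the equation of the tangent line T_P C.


Tangent line at P: 3*x - 2*y - 2 = 0.

Step 1: f(0, -1) = 0, so P lies on C.
Step 2: partial derivatives
  f_x(x, y) = 6*x**2 + 2*x*y + 4*x + y**2 + 2, f_y(x, y) = x**2 + 2*x*y - 3*y**2 - 2*y - 1.
  f_x(P) = 3, f_y(P) = -2 (gradient nonzero, so P is smooth).
Step 3: tangent line at P: 3·(x − 0) + -2·(y − -1) = 0.
Expanding: 3*x - 2*y - 2 = 0.


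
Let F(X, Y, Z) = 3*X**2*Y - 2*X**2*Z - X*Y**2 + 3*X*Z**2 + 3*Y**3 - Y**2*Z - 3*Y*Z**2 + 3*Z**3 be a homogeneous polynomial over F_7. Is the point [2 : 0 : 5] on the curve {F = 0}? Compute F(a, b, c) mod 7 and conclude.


F(2,0,5) ≡ 2 (mod 7); P is NOT on the curve.

Evaluate F(2, 0, 5) term-by-term (mod 7).
  3*X**2*Y ↦ 3·4·0·1 = 0
  -2*X**2*Z ↦ -2·4·1·5 = -40
  -X*Y**2 ↦ -1·2·0·1 = 0
  3*X*Z**2 ↦ 3·2·1·25 = 150
  3*Y**3 ↦ 3·1·0·1 = 0
  -Y**2*Z ↦ -1·1·0·5 = 0
  -3*Y*Z**2 ↦ -3·1·0·25 = 0
  3*Z**3 ↦ 3·1·1·125 = 375
Sum: F(2, 0, 5) = (0) + (-40) + (0) + (150) + (0) + (0) + (0) + (375) = 485.
Reducing mod 7: 485 ≡ 2 (mod 7).
Since F(a, b, c) ≡ 2 ≠ 0 (mod 7), P does NOT lie on the curve.


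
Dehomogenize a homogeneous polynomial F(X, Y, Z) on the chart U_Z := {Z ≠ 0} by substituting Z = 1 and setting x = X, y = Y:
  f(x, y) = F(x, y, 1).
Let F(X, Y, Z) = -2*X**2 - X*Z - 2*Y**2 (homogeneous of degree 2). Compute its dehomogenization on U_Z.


f(x, y) = -2*x**2 - x - 2*y**2

On U_Z we set Z = 1. Each monomial c·X^i·Y^j·Z^k in F becomes c·x^i·y^j·1^k = c·x^i·y^j.
Substituting Z = 1: F(X, Y, 1) = -2*x**2 - x - 2*y**2.
Note: deg(f) ≤ deg(F) = 2; strict inequality happens when F is divisible by Z (lost terms).


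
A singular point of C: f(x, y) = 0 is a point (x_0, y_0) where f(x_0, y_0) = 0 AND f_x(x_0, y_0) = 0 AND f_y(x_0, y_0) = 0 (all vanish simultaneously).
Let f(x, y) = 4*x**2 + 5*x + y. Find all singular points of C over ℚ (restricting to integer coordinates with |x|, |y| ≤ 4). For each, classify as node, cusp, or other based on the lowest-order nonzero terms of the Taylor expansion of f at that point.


No singular points in the scanned grid; C is smooth there.

Compute partial derivatives:
  f_x = 8*x + 5.
  f_y = 1.
f_y = 1 is a nonzero constant, so f_y never vanishes: no point (x, y) can satisfy f = f_x = f_y = 0. In particular no (x, y) ∈ {−4, ..., 4}² is singular; the curve is smooth.


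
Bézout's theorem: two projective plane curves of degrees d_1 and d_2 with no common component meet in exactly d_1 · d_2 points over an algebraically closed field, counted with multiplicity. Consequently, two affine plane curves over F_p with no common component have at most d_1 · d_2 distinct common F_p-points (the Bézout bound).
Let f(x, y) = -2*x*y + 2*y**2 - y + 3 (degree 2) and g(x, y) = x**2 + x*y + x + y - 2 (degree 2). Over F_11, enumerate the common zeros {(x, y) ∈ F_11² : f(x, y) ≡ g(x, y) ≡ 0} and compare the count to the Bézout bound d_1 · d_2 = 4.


Common zeros: {(3, 3)}; count = 1; Bézout bound = 4.

deg(f) = 2, deg(g) = 2, so Bézout bound = 4.
Scan x ∈ F_11. For each x, list the y ∈ F_11 with f(x, y) ≡ 0 and those with g(x, y) ≡ 0 (mod 11); the common zeros in that column are the intersection.
  x = 0: f ≡ 0 at y ∈ ∅; g ≡ 0 at y ∈ {2}; common: ∅.
  x = 1: f ≡ 0 at y ∈ ∅; g ≡ 0 at y ∈ {0}; common: ∅.
  x = 2: f ≡ 0 at y ∈ {1, 7}; g ≡ 0 at y ∈ {6}; common: ∅.
  x = 3: f ≡ 0 at y ∈ {3, 6}; g ≡ 0 at y ∈ {3}; common: {3}.
  x = 4: f ≡ 0 at y ∈ ∅; g ≡ 0 at y ∈ {3}; common: ∅.
  x = 5: f ≡ 0 at y ∈ {2, 9}; g ≡ 0 at y ∈ {10}; common: ∅.
  x = 6: f ≡ 0 at y ∈ ∅; g ≡ 0 at y ∈ {10}; common: ∅.
  x = 7: f ≡ 0 at y ∈ {5, 8}; g ≡ 0 at y ∈ {7}; common: ∅.
  x = 8: f ≡ 0 at y ∈ {4, 10}; g ≡ 0 at y ∈ {2}; common: ∅.
  x = 9: f ≡ 0 at y ∈ ∅; g ≡ 0 at y ∈ {0}; common: ∅.
  x = 10: f ≡ 0 at y ∈ ∅; g ≡ 0 at y ∈ ∅; common: ∅.
Collecting: common zeros = {(3, 3)}, so the count is 1.
Comparison with the Bézout bound: 1 ≤ 4 = deg(f)·deg(g), as expected for curves with no common component (the affine F_11-count falls short of the bound because intersections may lie at infinity, over extension fields, or carry multiplicity).


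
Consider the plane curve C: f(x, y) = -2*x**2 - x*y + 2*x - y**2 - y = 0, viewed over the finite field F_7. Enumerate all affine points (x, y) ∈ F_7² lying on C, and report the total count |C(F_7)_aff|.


Affine F_7-points: {(0, 0), (0, 6), (1, 0), (1, 5), (2, 2), (5, 2), (5, 6)}; count = 7.

For each of the 49 pairs (x, y) ∈ F_7², evaluate f(x, y) mod 7. Record the zeros.
  x = 0: [0↦0, 1↦5, 2↦1, 3↦2, 4↦1, 5↦5, 6↦0]  zeros at y ∈ {0, 6}
  x = 1: [0↦0, 1↦4, 2↦6, 3↦6, 4↦4, 5↦0, 6↦1]  zeros at y ∈ {0, 5}
  x = 2: [0↦3, 1↦6, 2↦0, 3↦6, 4↦3, 5↦5, 6↦5]  zeros at y ∈ {2}
  x = 3: [0↦2, 1↦4, 2↦4, 3↦2, 4↦5, 5↦6, 6↦5]  zeros at y ∈ ∅
  x = 4: [0↦4, 1↦5, 2↦4, 3↦1, 4↦3, 5↦3, 6↦1]  zeros at y ∈ ∅
  x = 5: [0↦2, 1↦2, 2↦0, 3↦3, 4↦4, 5↦3, 6↦0]  zeros at y ∈ {2, 6}
  x = 6: [0↦3, 1↦2, 2↦6, 3↦1, 4↦1, 5↦6, 6↦2]  zeros at y ∈ ∅
Collecting zeros: affine points = {(0, 0), (0, 6), (1, 0), (1, 5), (2, 2), (5, 2), (5, 6)}.
Total count |C(F_7)_aff| = 7.


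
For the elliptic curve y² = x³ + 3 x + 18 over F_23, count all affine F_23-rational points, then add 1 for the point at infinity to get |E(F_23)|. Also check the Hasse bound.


Affine points = {(0, 8), (0, 15), (2, 3), (2, 20), (3, 10), (3, 13), (4, 5), (4, 18), (8, 5), (8, 18), (10, 6), (10, 17), (11, 5), (11, 18), (13, 0), (18, 4), (18, 19), (21, 2), (21, 21)}; affine count = 19; |E(F_23)| = 20.

Discriminant check: Δ ∝ 4a³ + 27b² = 4·3³ + 27·18² = 4·27 + 27·324 ≡ 1 (mod 23). Nonzero ⇒ E is nonsingular.
For each x ∈ F_23, compute rhs = x³ + 3·x + 18 mod 23, then count y ∈ F_23 with y² ≡ rhs.
  x = 0: rhs = 18, matching y values: 8, 15 (2 points).
  x = 1: rhs = 22, matching y values: none (0 points).
  x = 2: rhs = 9, matching y values: 3, 20 (2 points).
  x = 3: rhs = 8, matching y values: 10, 13 (2 points).
  x = 4: rhs = 2, matching y values: 5, 18 (2 points).
  x = 5: rhs = 20, matching y values: none (0 points).
  x = 6: rhs = 22, matching y values: none (0 points).
  x = 7: rhs = 14, matching y values: none (0 points).
  x = 8: rhs = 2, matching y values: 5, 18 (2 points).
  x = 9: rhs = 15, matching y values: none (0 points).
  x = 10: rhs = 13, matching y values: 6, 17 (2 points).
  x = 11: rhs = 2, matching y values: 5, 18 (2 points).
  x = 12: rhs = 11, matching y values: none (0 points).
  x = 13: rhs = 0, matching y values: 0 (1 points).
  x = 14: rhs = 21, matching y values: none (0 points).
  x = 15: rhs = 11, matching y values: none (0 points).
  x = 16: rhs = 22, matching y values: none (0 points).
  x = 17: rhs = 14, matching y values: none (0 points).
  x = 18: rhs = 16, matching y values: 4, 19 (2 points).
  x = 19: rhs = 11, matching y values: none (0 points).
  x = 20: rhs = 5, matching y values: none (0 points).
  x = 21: rhs = 4, matching y values: 2, 21 (2 points).
  x = 22: rhs = 14, matching y values: none (0 points).
Total affine count: 19.
Full point count |E(F_23)| = 19 + 1 = 20.
Hasse bound: |20 − (23+1)| = |-4| = 4 ≤ 2√23 ≈ 9.5917 ✓.


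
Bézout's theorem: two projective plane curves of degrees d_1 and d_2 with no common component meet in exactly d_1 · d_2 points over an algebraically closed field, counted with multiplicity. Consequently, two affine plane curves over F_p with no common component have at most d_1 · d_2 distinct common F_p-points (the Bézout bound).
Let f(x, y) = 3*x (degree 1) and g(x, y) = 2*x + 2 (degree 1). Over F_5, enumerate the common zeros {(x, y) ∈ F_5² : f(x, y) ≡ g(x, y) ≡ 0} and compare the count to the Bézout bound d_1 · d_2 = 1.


Common zeros: ∅; count = 0; Bézout bound = 1.

deg(f) = 1, deg(g) = 1, so Bézout bound = 1.
Scan x ∈ F_5. For each x, list the y ∈ F_5 with f(x, y) ≡ 0 and those with g(x, y) ≡ 0 (mod 5); the common zeros in that column are the intersection.
  x = 0: f ≡ 0 at y ∈ {0, 1, 2, 3, 4}; g ≡ 0 at y ∈ ∅; common: ∅.
  x = 1: f ≡ 0 at y ∈ ∅; g ≡ 0 at y ∈ ∅; common: ∅.
  x = 2: f ≡ 0 at y ∈ ∅; g ≡ 0 at y ∈ ∅; common: ∅.
  x = 3: f ≡ 0 at y ∈ ∅; g ≡ 0 at y ∈ ∅; common: ∅.
  x = 4: f ≡ 0 at y ∈ ∅; g ≡ 0 at y ∈ {0, 1, 2, 3, 4}; common: ∅.
Collecting: common zeros = ∅, so the count is 0.
Comparison with the Bézout bound: 0 ≤ 1 = deg(f)·deg(g), as expected for curves with no common component (the affine F_5-count falls short of the bound because intersections may lie at infinity, over extension fields, or carry multiplicity).


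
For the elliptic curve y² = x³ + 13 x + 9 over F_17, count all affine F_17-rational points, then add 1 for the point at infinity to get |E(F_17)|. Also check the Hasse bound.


Affine points = {(0, 3), (0, 14), (2, 3), (2, 14), (7, 1), (7, 16), (8, 8), (8, 9), (10, 0), (11, 2), (11, 15), (15, 3), (15, 14)}; affine count = 13; |E(F_17)| = 14.

Discriminant check: Δ ∝ 4a³ + 27b² = 4·13³ + 27·9² = 4·2197 + 27·81 ≡ 10 (mod 17). Nonzero ⇒ E is nonsingular.
For each x ∈ F_17, compute rhs = x³ + 13·x + 9 mod 17, then count y ∈ F_17 with y² ≡ rhs.
  x = 0: rhs = 9, matching y values: 3, 14 (2 points).
  x = 1: rhs = 6, matching y values: none (0 points).
  x = 2: rhs = 9, matching y values: 3, 14 (2 points).
  x = 3: rhs = 7, matching y values: none (0 points).
  x = 4: rhs = 6, matching y values: none (0 points).
  x = 5: rhs = 12, matching y values: none (0 points).
  x = 6: rhs = 14, matching y values: none (0 points).
  x = 7: rhs = 1, matching y values: 1, 16 (2 points).
  x = 8: rhs = 13, matching y values: 8, 9 (2 points).
  x = 9: rhs = 5, matching y values: none (0 points).
  x = 10: rhs = 0, matching y values: 0 (1 points).
  x = 11: rhs = 4, matching y values: 2, 15 (2 points).
  x = 12: rhs = 6, matching y values: none (0 points).
  x = 13: rhs = 12, matching y values: none (0 points).
  x = 14: rhs = 11, matching y values: none (0 points).
  x = 15: rhs = 9, matching y values: 3, 14 (2 points).
  x = 16: rhs = 12, matching y values: none (0 points).
Total affine count: 13.
Full point count |E(F_17)| = 13 + 1 = 14.
Hasse bound: |14 − (17+1)| = |-4| = 4 ≤ 2√17 ≈ 8.2462 ✓.


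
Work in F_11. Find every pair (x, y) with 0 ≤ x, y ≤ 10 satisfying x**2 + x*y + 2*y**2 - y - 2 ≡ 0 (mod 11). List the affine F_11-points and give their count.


Affine F_11-points: {(3, 1), (3, 9), (7, 1), (7, 7), (8, 6), (8, 7), (9, 3), (9, 4), (10, 3), (10, 9)}; count = 10.

For each of the 121 pairs (x, y) ∈ F_11², evaluate f(x, y) mod 11. Record the zeros.
  x = 0: [0↦9, 1↦10, 2↦4, 3↦2, 4↦4, 5↦10, 6↦9, 7↦1, 8↦8, 9↦8, 10↦1]  zeros at y ∈ ∅
  x = 1: [0↦10, 1↦1, 2↦7, 3↦6, 4↦9, 5↦5, 6↦5, 7↦9, 8↦6, 9↦7, 10↦1]  zeros at y ∈ ∅
  x = 2: [0↦2, 1↦5, 2↦1, 3↦1, 4↦5, 5↦2, 6↦3, 7↦8, 8↦6, 9↦8, 10↦3]  zeros at y ∈ ∅
  x = 3: [0↦7, 1↦0, 2↦8, 3↦9, 4↦3, 5↦1, 6↦3, 7↦9, 8↦8, 9↦0, 10↦7]  zeros at y ∈ {1, 9}
  x = 4: [0↦3, 1↦8, 2↦6, 3↦8, 4↦3, 5↦2, 6↦5, 7↦1, 8↦1, 9↦5, 10↦2]  zeros at y ∈ ∅
  x = 5: [0↦1, 1↦7, 2↦6, 3↦9, 4↦5, 5↦5, 6↦9, 7↦6, 8↦7, 9↦1, 10↦10]  zeros at y ∈ ∅
  x = 6: [0↦1, 1↦8, 2↦8, 3↦1, 4↦9, 5↦10, 6↦4, 7↦2, 8↦4, 9↦10, 10↦9]  zeros at y ∈ ∅
  x = 7: [0↦3, 1↦0, 2↦1, 3↦6, 4↦4, 5↦6, 6↦1, 7↦0, 8↦3, 9↦10, 10↦10]  zeros at y ∈ {1, 7}
  x = 8: [0↦7, 1↦5, 2↦7, 3↦2, 4↦1, 5↦4, 6↦0, 7↦0, 8↦4, 9↦1, 10↦2]  zeros at y ∈ {6, 7}
  x = 9: [0↦2, 1↦1, 2↦4, 3↦0, 4↦0, 5↦4, 6↦1, 7↦2, 8↦7, 9↦5, 10↦7]  zeros at y ∈ {3, 4}
  x = 10: [0↦10, 1↦10, 2↦3, 3↦0, 4↦1, 5↦6, 6↦4, 7↦6, 8↦1, 9↦0, 10↦3]  zeros at y ∈ {3, 9}
Collecting zeros: affine points = {(3, 1), (3, 9), (7, 1), (7, 7), (8, 6), (8, 7), (9, 3), (9, 4), (10, 3), (10, 9)}.
Total count |C(F_11)_aff| = 10.


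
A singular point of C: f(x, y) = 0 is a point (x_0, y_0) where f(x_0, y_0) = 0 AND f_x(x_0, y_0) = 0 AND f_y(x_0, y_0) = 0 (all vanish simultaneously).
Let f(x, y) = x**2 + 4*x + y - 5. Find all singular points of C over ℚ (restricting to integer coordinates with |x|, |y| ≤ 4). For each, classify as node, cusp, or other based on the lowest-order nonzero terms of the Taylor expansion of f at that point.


No singular points in the scanned grid; C is smooth there.

Compute partial derivatives:
  f_x = 2*x + 4.
  f_y = 1.
f_y = 1 is a nonzero constant, so f_y never vanishes: no point (x, y) can satisfy f = f_x = f_y = 0. In particular no (x, y) ∈ {−4, ..., 4}² is singular; the curve is smooth.


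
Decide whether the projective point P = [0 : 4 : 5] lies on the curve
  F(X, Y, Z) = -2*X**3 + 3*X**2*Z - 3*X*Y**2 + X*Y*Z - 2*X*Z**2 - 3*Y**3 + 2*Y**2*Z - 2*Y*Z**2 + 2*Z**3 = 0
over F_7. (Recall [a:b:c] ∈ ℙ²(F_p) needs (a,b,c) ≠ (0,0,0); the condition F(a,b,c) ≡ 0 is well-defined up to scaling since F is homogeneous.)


F(0,4,5) ≡ 4 (mod 7); P is NOT on the curve.

Evaluate F(0, 4, 5) term-by-term (mod 7).
  -2*X**3 ↦ -2·0·1·1 = 0
  3*X**2*Z ↦ 3·0·1·5 = 0
  -3*X*Y**2 ↦ -3·0·16·1 = 0
  X*Y*Z ↦ 1·0·4·5 = 0
  -2*X*Z**2 ↦ -2·0·1·25 = 0
  -3*Y**3 ↦ -3·1·64·1 = -192
  2*Y**2*Z ↦ 2·1·16·5 = 160
  -2*Y*Z**2 ↦ -2·1·4·25 = -200
  2*Z**3 ↦ 2·1·1·125 = 250
Sum: F(0, 4, 5) = (0) + (0) + (0) + (0) + (0) + (-192) + (160) + (-200) + (250) = 18.
Reducing mod 7: 18 ≡ 4 (mod 7).
Since F(a, b, c) ≡ 4 ≠ 0 (mod 7), P does NOT lie on the curve.


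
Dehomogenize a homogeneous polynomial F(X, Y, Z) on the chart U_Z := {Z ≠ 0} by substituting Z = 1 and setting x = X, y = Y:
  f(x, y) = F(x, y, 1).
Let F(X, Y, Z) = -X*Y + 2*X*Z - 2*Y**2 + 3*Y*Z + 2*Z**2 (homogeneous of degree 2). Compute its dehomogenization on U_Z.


f(x, y) = -x*y + 2*x - 2*y**2 + 3*y + 2

On U_Z we set Z = 1. Each monomial c·X^i·Y^j·Z^k in F becomes c·x^i·y^j·1^k = c·x^i·y^j.
Substituting Z = 1: F(X, Y, 1) = -x*y + 2*x - 2*y**2 + 3*y + 2.
Note: deg(f) ≤ deg(F) = 2; strict inequality happens when F is divisible by Z (lost terms).


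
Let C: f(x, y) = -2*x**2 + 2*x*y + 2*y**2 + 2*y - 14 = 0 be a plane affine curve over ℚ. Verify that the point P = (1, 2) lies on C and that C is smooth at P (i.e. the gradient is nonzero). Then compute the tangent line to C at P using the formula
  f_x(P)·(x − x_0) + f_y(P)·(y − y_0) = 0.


Tangent line at P: 12*y - 24 = 0.

Step 1: f(1, 2) = 0, so P lies on C.
Step 2: partial derivatives
  f_x(x, y) = -4*x + 2*y, f_y(x, y) = 2*x + 4*y + 2.
  f_x(P) = 0, f_y(P) = 12 (gradient nonzero, so P is smooth).
Step 3: tangent line at P: 0·(x − 1) + 12·(y − 2) = 0.
Expanding: 12*y - 24 = 0.


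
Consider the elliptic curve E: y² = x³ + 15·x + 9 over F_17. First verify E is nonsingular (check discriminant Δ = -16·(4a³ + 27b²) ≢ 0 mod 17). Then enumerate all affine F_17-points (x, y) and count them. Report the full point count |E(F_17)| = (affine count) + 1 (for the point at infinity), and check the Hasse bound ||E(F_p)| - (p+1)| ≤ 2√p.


Affine points = {(0, 3), (0, 14), (1, 5), (1, 12), (2, 8), (2, 9), (3, 8), (3, 9), (6, 3), (6, 14), (7, 7), (7, 10), (11, 3), (11, 14), (12, 8), (12, 9), (13, 2), (13, 15)}; affine count = 18; |E(F_17)| = 19.

Discriminant check: Δ ∝ 4a³ + 27b² = 4·15³ + 27·9² = 4·3375 + 27·81 ≡ 13 (mod 17). Nonzero ⇒ E is nonsingular.
For each x ∈ F_17, compute rhs = x³ + 15·x + 9 mod 17, then count y ∈ F_17 with y² ≡ rhs.
  x = 0: rhs = 9, matching y values: 3, 14 (2 points).
  x = 1: rhs = 8, matching y values: 5, 12 (2 points).
  x = 2: rhs = 13, matching y values: 8, 9 (2 points).
  x = 3: rhs = 13, matching y values: 8, 9 (2 points).
  x = 4: rhs = 14, matching y values: none (0 points).
  x = 5: rhs = 5, matching y values: none (0 points).
  x = 6: rhs = 9, matching y values: 3, 14 (2 points).
  x = 7: rhs = 15, matching y values: 7, 10 (2 points).
  x = 8: rhs = 12, matching y values: none (0 points).
  x = 9: rhs = 6, matching y values: none (0 points).
  x = 10: rhs = 3, matching y values: none (0 points).
  x = 11: rhs = 9, matching y values: 3, 14 (2 points).
  x = 12: rhs = 13, matching y values: 8, 9 (2 points).
  x = 13: rhs = 4, matching y values: 2, 15 (2 points).
  x = 14: rhs = 5, matching y values: none (0 points).
  x = 15: rhs = 5, matching y values: none (0 points).
  x = 16: rhs = 10, matching y values: none (0 points).
Total affine count: 18.
Full point count |E(F_17)| = 18 + 1 = 19.
Hasse bound: |19 − (17+1)| = |1| = 1 ≤ 2√17 ≈ 8.2462 ✓.


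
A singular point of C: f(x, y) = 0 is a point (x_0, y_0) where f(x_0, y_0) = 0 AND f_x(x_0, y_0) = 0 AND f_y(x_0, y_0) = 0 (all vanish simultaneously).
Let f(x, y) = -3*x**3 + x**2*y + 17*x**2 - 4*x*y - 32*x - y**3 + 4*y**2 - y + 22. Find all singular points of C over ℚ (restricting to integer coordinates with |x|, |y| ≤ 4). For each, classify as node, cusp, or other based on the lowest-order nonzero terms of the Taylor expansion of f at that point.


Singular points: {(2, 1)}; classification: cusp.

Compute partial derivatives:
  f_x = -9*x**2 + 2*x*y + 34*x - 4*y - 32.
  f_y = x**2 - 4*x - 3*y**2 + 8*y - 1.
Scan x_0 ∈ {−4, ..., 4}. For each x_0, f_y(x_0, y) is a polynomial in y; find its integer roots y ∈ {−4, ..., 4}, then test f_x and f at those candidates.
  x = -4: f_y(-4, y) = -3*y**2 + 8*y + 31; no integer root y with |y| ≤ 4.
  x = -3: f_y(-3, y) = -3*y**2 + 8*y + 20; no integer root y with |y| ≤ 4.
  x = -2: f_y(-2, y) = -3*y**2 + 8*y + 11; vanishes at y ∈ {-1}. (-2, -1): f_x = -128 ≠ 0.
  x = -1: f_y(-1, y) = -3*y**2 + 8*y + 4; no integer root y with |y| ≤ 4.
  x = 0: f_y(0, y) = -3*y**2 + 8*y - 1; no integer root y with |y| ≤ 4.
  x = 1: f_y(1, y) = -3*y**2 + 8*y - 4; vanishes at y ∈ {2}. (1, 2): f_x = -11 ≠ 0.
  x = 2: f_y(2, y) = -3*y**2 + 8*y - 5; vanishes at y ∈ {1}. (2, 1): f_x = 0, f = 0 — SINGULAR.
  x = 3: f_y(3, y) = -3*y**2 + 8*y - 4; vanishes at y ∈ {2}. (3, 2): f_x = -7 ≠ 0.
  x = 4: f_y(4, y) = -3*y**2 + 8*y - 1; no integer root y with |y| ≤ 4.
Only singular point on the grid: (2, 1).
Classify: substitute x = 2 + u, y = 1 + v and expand: f = -3*u**3 + u**2*v - v**3 + v**2.
No constant or linear terms (consistent with a singular point). Quadratic part: v**2. Cubic part: -3*u**3 + u**2*v - v**3.
The quadratic part v**2 is a perfect square, so there is a single (double) tangent line v = 0, i.e. y = 1. Restricting the cubic part to that line (v = 0) leaves -3*u**3 ≠ 0, so f is not divisible by v and the branch is v² ≈ 3*u**3 to lowest order — this is a cusp.
Classification: cusp.


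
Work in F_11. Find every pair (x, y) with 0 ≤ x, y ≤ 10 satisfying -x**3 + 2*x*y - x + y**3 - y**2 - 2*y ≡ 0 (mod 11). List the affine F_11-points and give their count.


Affine F_11-points: {(0, 0), (0, 2), (0, 10), (3, 3), (5, 2), (5, 3), (5, 7), (6, 2), (8, 1), (9, 6), (10, 8)}; count = 11.

For each of the 121 pairs (x, y) ∈ F_11², evaluate f(x, y) mod 11. Record the zeros.
  x = 0: [0↦0, 1↦9, 2↦0, 3↦1, 4↦7, 5↦2, 6↦3, 7↦5, 8↦3, 9↦3, 10↦0]  zeros at y ∈ {0, 2, 10}
  x = 1: [0↦9, 1↦9, 2↦2, 3↦5, 4↦2, 5↦10, 6↦2, 7↦6, 8↦6, 9↦8, 10↦7]  zeros at y ∈ ∅
  x = 2: [0↦1, 1↦3, 2↦9, 3↦3, 4↦2, 5↦1, 6↦6, 7↦1, 8↦3, 9↦7, 10↦8]  zeros at y ∈ ∅
  x = 3: [0↦3, 1↦7, 2↦4, 3↦0, 4↦1, 5↦2, 6↦9, 7↦6, 8↦10, 9↦5, 10↦8]  zeros at y ∈ {3}
  x = 4: [0↦9, 1↦4, 2↦3, 3↦1, 4↦4, 5↦7, 6↦5, 7↦4, 8↦10, 9↦7, 10↦1]  zeros at y ∈ ∅
  x = 5: [0↦2, 1↦10, 2↦0, 3↦0, 4↦5, 5↦10, 6↦10, 7↦0, 8↦8, 9↦7, 10↦3]  zeros at y ∈ {2, 3, 7}
  x = 6: [0↦9, 1↦8, 2↦0, 3↦2, 4↦9, 5↦5, 6↦7, 7↦10, 8↦9, 9↦10, 10↦8]  zeros at y ∈ {2}
  x = 7: [0↦2, 1↦3, 2↦8, 3↦1, 4↦10, 5↦8, 6↦1, 7↦6, 8↦7, 9↦10, 10↦10]  zeros at y ∈ ∅
  x = 8: [0↦8, 1↦0, 2↦7, 3↦2, 4↦2, 5↦2, 6↦8, 7↦4, 8↦7, 9↦1, 10↦3]  zeros at y ∈ {1}
  x = 9: [0↦10, 1↦4, 2↦2, 3↦10, 4↦1, 5↦3, 6↦0, 7↦9, 8↦3, 9↦10, 10↦3]  zeros at y ∈ {6}
  x = 10: [0↦2, 1↦9, 2↦9, 3↦8, 4↦1, 5↦5, 6↦4, 7↦4, 8↦0, 9↦9, 10↦4]  zeros at y ∈ {8}
Collecting zeros: affine points = {(0, 0), (0, 2), (0, 10), (3, 3), (5, 2), (5, 3), (5, 7), (6, 2), (8, 1), (9, 6), (10, 8)}.
Total count |C(F_11)_aff| = 11.


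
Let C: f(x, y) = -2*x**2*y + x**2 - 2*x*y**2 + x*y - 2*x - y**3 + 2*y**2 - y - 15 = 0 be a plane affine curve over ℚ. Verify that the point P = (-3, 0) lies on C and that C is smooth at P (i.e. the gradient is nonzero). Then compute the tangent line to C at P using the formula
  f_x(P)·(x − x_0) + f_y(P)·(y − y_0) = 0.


Tangent line at P: -8*x - 22*y - 24 = 0.

Step 1: f(-3, 0) = 0, so P lies on C.
Step 2: partial derivatives
  f_x(x, y) = -4*x*y + 2*x - 2*y**2 + y - 2, f_y(x, y) = -2*x**2 - 4*x*y + x - 3*y**2 + 4*y - 1.
  f_x(P) = -8, f_y(P) = -22 (gradient nonzero, so P is smooth).
Step 3: tangent line at P: -8·(x − -3) + -22·(y − 0) = 0.
Expanding: -8*x - 22*y - 24 = 0.


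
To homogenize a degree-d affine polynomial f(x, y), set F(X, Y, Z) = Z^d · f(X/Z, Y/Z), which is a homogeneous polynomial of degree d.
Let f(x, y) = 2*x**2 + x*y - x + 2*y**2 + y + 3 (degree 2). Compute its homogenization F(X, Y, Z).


F(X, Y, Z) = 2*X**2 + X*Y - X*Z + 2*Y**2 + Y*Z + 3*Z**2

deg(f) = 2.
Substitute x = X/Z, y = Y/Z into f, then multiply by Z^2.
  monomial 2·x^2·y^0 ↦ 2·X^2·Y^0·Z^0.
  monomial 1·x^1·y^1 ↦ 1·X^1·Y^1·Z^0.
  monomial -1·x^1·y^0 ↦ -1·X^1·Y^0·Z^1.
  monomial 2·x^0·y^2 ↦ 2·X^0·Y^2·Z^0.
  monomial 1·x^0·y^1 ↦ 1·X^0·Y^1·Z^1.
  monomial 3·x^0·y^0 ↦ 3·X^0·Y^0·Z^2.
Collecting: F(X, Y, Z) = 2*X**2 + X*Y - X*Z + 2*Y**2 + Y*Z + 3*Z**2.


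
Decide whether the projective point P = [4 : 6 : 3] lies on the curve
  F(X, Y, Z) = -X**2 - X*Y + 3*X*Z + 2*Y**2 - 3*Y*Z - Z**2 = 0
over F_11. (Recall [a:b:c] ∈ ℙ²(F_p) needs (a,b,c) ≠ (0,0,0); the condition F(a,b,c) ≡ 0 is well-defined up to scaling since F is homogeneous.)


F(4,6,3) ≡ 5 (mod 11); P is NOT on the curve.

Evaluate F(4, 6, 3) term-by-term (mod 11).
  -X**2 ↦ -1·16·1·1 = -16
  -X*Y ↦ -1·4·6·1 = -24
  3*X*Z ↦ 3·4·1·3 = 36
  2*Y**2 ↦ 2·1·36·1 = 72
  -3*Y*Z ↦ -3·1·6·3 = -54
  -Z**2 ↦ -1·1·1·9 = -9
Sum: F(4, 6, 3) = (-16) + (-24) + (36) + (72) + (-54) + (-9) = 5.
Reducing mod 11: 5 ≡ 5 (mod 11).
Since F(a, b, c) ≡ 5 ≠ 0 (mod 11), P does NOT lie on the curve.


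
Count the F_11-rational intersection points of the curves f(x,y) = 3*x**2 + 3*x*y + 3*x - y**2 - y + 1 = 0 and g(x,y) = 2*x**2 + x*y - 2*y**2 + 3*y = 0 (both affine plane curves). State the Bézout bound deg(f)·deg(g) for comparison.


Common zeros: {(0, 7), (3, 1), (7, 3)}; count = 3; Bézout bound = 4.

deg(f) = 2, deg(g) = 2, so Bézout bound = 4.
Scan x ∈ F_11. For each x, list the y ∈ F_11 with f(x, y) ≡ 0 and those with g(x, y) ≡ 0 (mod 11); the common zeros in that column are the intersection.
  x = 0: f ≡ 0 at y ∈ {3, 7}; g ≡ 0 at y ∈ {0, 7}; common: {7}.
  x = 1: f ≡ 0 at y ∈ ∅; g ≡ 0 at y ∈ ∅; common: ∅.
  x = 2: f ≡ 0 at y ∈ ∅; g ≡ 0 at y ∈ {1, 7}; common: ∅.
  x = 3: f ≡ 0 at y ∈ {1, 7}; g ≡ 0 at y ∈ {1, 2}; common: {1}.
  x = 4: f ≡ 0 at y ∈ ∅; g ≡ 0 at y ∈ ∅; common: ∅.
  x = 5: f ≡ 0 at y ∈ ∅; g ≡ 0 at y ∈ ∅; common: ∅.
  x = 6: f ≡ 0 at y ∈ {1, 5}; g ≡ 0 at y ∈ ∅; common: ∅.
  x = 7: f ≡ 0 at y ∈ {3, 6}; g ≡ 0 at y ∈ {2, 3}; common: {3}.
  x = 8: f ≡ 0 at y ∈ {6}; g ≡ 0 at y ∈ {3, 8}; common: ∅.
  x = 9: f ≡ 0 at y ∈ {2}; g ≡ 0 at y ∈ ∅; common: ∅.
  x = 10: f ≡ 0 at y ∈ {2, 5}; g ≡ 0 at y ∈ {4, 8}; common: ∅.
Collecting: common zeros = {(0, 7), (3, 1), (7, 3)}, so the count is 3.
Comparison with the Bézout bound: 3 ≤ 4 = deg(f)·deg(g), as expected for curves with no common component (the affine F_11-count falls short of the bound because intersections may lie at infinity, over extension fields, or carry multiplicity).


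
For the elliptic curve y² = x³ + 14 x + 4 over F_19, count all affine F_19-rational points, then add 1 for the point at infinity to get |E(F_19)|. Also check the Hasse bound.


Affine points = {(0, 2), (0, 17), (1, 0), (3, 4), (3, 15), (5, 3), (5, 16), (6, 0), (8, 1), (8, 18), (9, 2), (9, 17), (10, 2), (10, 17), (11, 8), (11, 11), (12, 0), (15, 6), (15, 13), (16, 7), (16, 12), (17, 5), (17, 14)}; affine count = 23; |E(F_19)| = 24.

Discriminant check: Δ ∝ 4a³ + 27b² = 4·14³ + 27·4² = 4·2744 + 27·16 ≡ 8 (mod 19). Nonzero ⇒ E is nonsingular.
For each x ∈ F_19, compute rhs = x³ + 14·x + 4 mod 19, then count y ∈ F_19 with y² ≡ rhs.
  x = 0: rhs = 4, matching y values: 2, 17 (2 points).
  x = 1: rhs = 0, matching y values: 0 (1 points).
  x = 2: rhs = 2, matching y values: none (0 points).
  x = 3: rhs = 16, matching y values: 4, 15 (2 points).
  x = 4: rhs = 10, matching y values: none (0 points).
  x = 5: rhs = 9, matching y values: 3, 16 (2 points).
  x = 6: rhs = 0, matching y values: 0 (1 points).
  x = 7: rhs = 8, matching y values: none (0 points).
  x = 8: rhs = 1, matching y values: 1, 18 (2 points).
  x = 9: rhs = 4, matching y values: 2, 17 (2 points).
  x = 10: rhs = 4, matching y values: 2, 17 (2 points).
  x = 11: rhs = 7, matching y values: 8, 11 (2 points).
  x = 12: rhs = 0, matching y values: 0 (1 points).
  x = 13: rhs = 8, matching y values: none (0 points).
  x = 14: rhs = 18, matching y values: none (0 points).
  x = 15: rhs = 17, matching y values: 6, 13 (2 points).
  x = 16: rhs = 11, matching y values: 7, 12 (2 points).
  x = 17: rhs = 6, matching y values: 5, 14 (2 points).
  x = 18: rhs = 8, matching y values: none (0 points).
Total affine count: 23.
Full point count |E(F_19)| = 23 + 1 = 24.
Hasse bound: |24 − (19+1)| = |4| = 4 ≤ 2√19 ≈ 8.7178 ✓.


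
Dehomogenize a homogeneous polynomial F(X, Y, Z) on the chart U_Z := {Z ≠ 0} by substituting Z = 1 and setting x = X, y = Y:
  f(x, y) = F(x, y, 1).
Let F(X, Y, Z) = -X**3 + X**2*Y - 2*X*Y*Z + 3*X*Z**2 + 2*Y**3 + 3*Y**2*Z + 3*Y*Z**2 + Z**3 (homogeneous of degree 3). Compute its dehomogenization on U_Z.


f(x, y) = -x**3 + x**2*y - 2*x*y + 3*x + 2*y**3 + 3*y**2 + 3*y + 1

On U_Z we set Z = 1. Each monomial c·X^i·Y^j·Z^k in F becomes c·x^i·y^j·1^k = c·x^i·y^j.
Substituting Z = 1: F(X, Y, 1) = -x**3 + x**2*y - 2*x*y + 3*x + 2*y**3 + 3*y**2 + 3*y + 1.
Note: deg(f) ≤ deg(F) = 3; strict inequality happens when F is divisible by Z (lost terms).


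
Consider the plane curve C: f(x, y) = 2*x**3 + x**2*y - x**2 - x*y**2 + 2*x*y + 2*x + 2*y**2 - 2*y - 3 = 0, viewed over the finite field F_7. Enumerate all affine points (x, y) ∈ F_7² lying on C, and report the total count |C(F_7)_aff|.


Affine F_7-points: {(0, 4), (1, 0), (1, 6), (2, 6), (3, 2), (3, 4), (5, 5), (5, 6), (6, 4)}; count = 9.

For each of the 49 pairs (x, y) ∈ F_7², evaluate f(x, y) mod 7. Record the zeros.
  x = 0: [0↦4, 1↦4, 2↦1, 3↦2, 4↦0, 5↦2, 6↦1]  zeros at y ∈ {4}
  x = 1: [0↦0, 1↦2, 2↦6, 3↦5, 4↦6, 5↦2, 6↦0]  zeros at y ∈ {0, 6}
  x = 2: [0↦6, 1↦5, 2↦4, 3↦3, 4↦2, 5↦1, 6↦0]  zeros at y ∈ {6}
  x = 3: [0↦6, 1↦4, 2↦0, 3↦1, 4↦0, 5↦4, 6↦6]  zeros at y ∈ {2, 4}
  x = 4: [0↦5, 1↦4, 2↦6, 3↦4, 4↦5, 5↦2, 6↦2]  zeros at y ∈ ∅
  x = 5: [0↦1, 1↦3, 2↦6, 3↦3, 4↦1, 5↦0, 6↦0]  zeros at y ∈ {5, 6}
  x = 6: [0↦6, 1↦6, 2↦5, 3↦3, 4↦0, 5↦3, 6↦5]  zeros at y ∈ {4}
Collecting zeros: affine points = {(0, 4), (1, 0), (1, 6), (2, 6), (3, 2), (3, 4), (5, 5), (5, 6), (6, 4)}.
Total count |C(F_7)_aff| = 9.
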